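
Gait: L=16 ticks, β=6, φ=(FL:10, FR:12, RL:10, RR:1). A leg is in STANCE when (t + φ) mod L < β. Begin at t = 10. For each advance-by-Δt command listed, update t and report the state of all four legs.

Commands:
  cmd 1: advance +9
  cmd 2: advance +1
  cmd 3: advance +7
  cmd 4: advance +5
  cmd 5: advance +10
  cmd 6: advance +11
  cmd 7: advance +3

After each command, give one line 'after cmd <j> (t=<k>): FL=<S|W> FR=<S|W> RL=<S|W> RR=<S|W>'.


after cmd 1 (t=19): FL=W FR=W RL=W RR=S
after cmd 2 (t=20): FL=W FR=S RL=W RR=S
after cmd 3 (t=27): FL=S FR=W RL=S RR=W
after cmd 4 (t=32): FL=W FR=W RL=W RR=S
after cmd 5 (t=42): FL=S FR=W RL=S RR=W
after cmd 6 (t=53): FL=W FR=S RL=W RR=W
after cmd 7 (t=56): FL=S FR=S RL=S RR=W

start t=10: FL=S FR=W RL=S RR=W
cmd 1: advance +9 → t=19, phase=(13,15,13,4) → FL=W FR=W RL=W RR=S
cmd 2: advance +1 → t=20, phase=(14,0,14,5) → FL=W FR=S RL=W RR=S
cmd 3: advance +7 → t=27, phase=(5,7,5,12) → FL=S FR=W RL=S RR=W
cmd 4: advance +5 → t=32, phase=(10,12,10,1) → FL=W FR=W RL=W RR=S
cmd 5: advance +10 → t=42, phase=(4,6,4,11) → FL=S FR=W RL=S RR=W
cmd 6: advance +11 → t=53, phase=(15,1,15,6) → FL=W FR=S RL=W RR=W
cmd 7: advance +3 → t=56, phase=(2,4,2,9) → FL=S FR=S RL=S RR=W


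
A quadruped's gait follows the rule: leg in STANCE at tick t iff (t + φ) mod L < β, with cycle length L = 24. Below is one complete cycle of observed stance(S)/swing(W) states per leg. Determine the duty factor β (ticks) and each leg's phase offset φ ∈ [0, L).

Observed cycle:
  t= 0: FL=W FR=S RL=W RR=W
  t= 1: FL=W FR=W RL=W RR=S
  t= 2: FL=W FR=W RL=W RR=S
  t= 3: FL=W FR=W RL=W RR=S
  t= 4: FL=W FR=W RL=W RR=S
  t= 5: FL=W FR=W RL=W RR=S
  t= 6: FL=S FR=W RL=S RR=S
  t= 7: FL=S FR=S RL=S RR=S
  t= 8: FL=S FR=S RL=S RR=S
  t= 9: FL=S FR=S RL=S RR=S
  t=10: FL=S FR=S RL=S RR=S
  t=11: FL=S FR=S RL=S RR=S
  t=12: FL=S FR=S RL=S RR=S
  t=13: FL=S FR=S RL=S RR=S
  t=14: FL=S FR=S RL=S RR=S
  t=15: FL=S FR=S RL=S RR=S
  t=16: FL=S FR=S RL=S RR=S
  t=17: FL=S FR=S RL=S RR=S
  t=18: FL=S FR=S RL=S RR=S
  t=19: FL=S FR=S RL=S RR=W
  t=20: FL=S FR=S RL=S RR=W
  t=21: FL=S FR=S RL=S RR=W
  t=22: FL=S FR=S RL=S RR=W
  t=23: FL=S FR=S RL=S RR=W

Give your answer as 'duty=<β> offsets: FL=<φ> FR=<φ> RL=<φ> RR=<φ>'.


duty=18 offsets: FL=18 FR=17 RL=18 RR=23

duty β = stance ticks per leg = 18
FL: stance ticks = 18; W→S at t=6 → φ=18
FR: stance ticks = 18; W→S at t=7 → φ=17
RL: stance ticks = 18; W→S at t=6 → φ=18
RR: stance ticks = 18; W→S at t=1 → φ=23


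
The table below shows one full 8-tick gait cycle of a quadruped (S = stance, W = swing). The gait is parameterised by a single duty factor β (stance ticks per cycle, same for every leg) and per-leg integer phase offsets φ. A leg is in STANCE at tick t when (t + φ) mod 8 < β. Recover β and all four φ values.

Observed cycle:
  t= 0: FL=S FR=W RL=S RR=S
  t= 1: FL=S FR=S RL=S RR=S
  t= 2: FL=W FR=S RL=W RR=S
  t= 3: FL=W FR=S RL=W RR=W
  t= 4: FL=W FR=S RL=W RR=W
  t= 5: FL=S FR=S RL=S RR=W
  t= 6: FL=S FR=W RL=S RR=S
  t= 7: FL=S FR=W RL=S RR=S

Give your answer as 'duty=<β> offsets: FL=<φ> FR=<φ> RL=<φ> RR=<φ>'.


duty β = stance ticks per leg = 5
FL: stance ticks = 5; W→S at t=5 → φ=3
FR: stance ticks = 5; W→S at t=1 → φ=7
RL: stance ticks = 5; W→S at t=5 → φ=3
RR: stance ticks = 5; W→S at t=6 → φ=2

duty=5 offsets: FL=3 FR=7 RL=3 RR=2


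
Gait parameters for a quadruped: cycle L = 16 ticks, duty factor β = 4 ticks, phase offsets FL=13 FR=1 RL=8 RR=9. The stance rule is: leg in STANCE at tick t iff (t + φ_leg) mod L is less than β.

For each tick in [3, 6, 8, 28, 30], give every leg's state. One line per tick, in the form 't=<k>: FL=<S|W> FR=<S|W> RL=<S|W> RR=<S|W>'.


t=3: phase=(0,4,11,12) vs β=4 → FL=S FR=W RL=W RR=W
t=6: phase=(3,7,14,15) vs β=4 → FL=S FR=W RL=W RR=W
t=8: phase=(5,9,0,1) vs β=4 → FL=W FR=W RL=S RR=S
t=28: phase=(9,13,4,5) vs β=4 → FL=W FR=W RL=W RR=W
t=30: phase=(11,15,6,7) vs β=4 → FL=W FR=W RL=W RR=W

t=3: FL=S FR=W RL=W RR=W
t=6: FL=S FR=W RL=W RR=W
t=8: FL=W FR=W RL=S RR=S
t=28: FL=W FR=W RL=W RR=W
t=30: FL=W FR=W RL=W RR=W


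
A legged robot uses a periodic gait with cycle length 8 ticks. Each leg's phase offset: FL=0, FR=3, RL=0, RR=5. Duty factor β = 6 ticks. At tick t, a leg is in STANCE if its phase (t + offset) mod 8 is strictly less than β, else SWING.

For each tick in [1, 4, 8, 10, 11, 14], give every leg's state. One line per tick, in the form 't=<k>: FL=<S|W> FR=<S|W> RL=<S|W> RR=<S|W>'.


t=1: FL=S FR=S RL=S RR=W
t=4: FL=S FR=W RL=S RR=S
t=8: FL=S FR=S RL=S RR=S
t=10: FL=S FR=S RL=S RR=W
t=11: FL=S FR=W RL=S RR=S
t=14: FL=W FR=S RL=W RR=S

t=1: phase=(1,4,1,6) vs β=6 → FL=S FR=S RL=S RR=W
t=4: phase=(4,7,4,1) vs β=6 → FL=S FR=W RL=S RR=S
t=8: phase=(0,3,0,5) vs β=6 → FL=S FR=S RL=S RR=S
t=10: phase=(2,5,2,7) vs β=6 → FL=S FR=S RL=S RR=W
t=11: phase=(3,6,3,0) vs β=6 → FL=S FR=W RL=S RR=S
t=14: phase=(6,1,6,3) vs β=6 → FL=W FR=S RL=W RR=S


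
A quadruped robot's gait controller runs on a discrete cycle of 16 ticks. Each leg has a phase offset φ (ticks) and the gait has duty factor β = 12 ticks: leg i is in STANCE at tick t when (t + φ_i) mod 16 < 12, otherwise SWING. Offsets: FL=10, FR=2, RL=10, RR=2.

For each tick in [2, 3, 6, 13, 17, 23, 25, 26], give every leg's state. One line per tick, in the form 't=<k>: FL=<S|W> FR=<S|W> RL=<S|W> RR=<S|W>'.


t=2: phase=(12,4,12,4) vs β=12 → FL=W FR=S RL=W RR=S
t=3: phase=(13,5,13,5) vs β=12 → FL=W FR=S RL=W RR=S
t=6: phase=(0,8,0,8) vs β=12 → FL=S FR=S RL=S RR=S
t=13: phase=(7,15,7,15) vs β=12 → FL=S FR=W RL=S RR=W
t=17: phase=(11,3,11,3) vs β=12 → FL=S FR=S RL=S RR=S
t=23: phase=(1,9,1,9) vs β=12 → FL=S FR=S RL=S RR=S
t=25: phase=(3,11,3,11) vs β=12 → FL=S FR=S RL=S RR=S
t=26: phase=(4,12,4,12) vs β=12 → FL=S FR=W RL=S RR=W

t=2: FL=W FR=S RL=W RR=S
t=3: FL=W FR=S RL=W RR=S
t=6: FL=S FR=S RL=S RR=S
t=13: FL=S FR=W RL=S RR=W
t=17: FL=S FR=S RL=S RR=S
t=23: FL=S FR=S RL=S RR=S
t=25: FL=S FR=S RL=S RR=S
t=26: FL=S FR=W RL=S RR=W


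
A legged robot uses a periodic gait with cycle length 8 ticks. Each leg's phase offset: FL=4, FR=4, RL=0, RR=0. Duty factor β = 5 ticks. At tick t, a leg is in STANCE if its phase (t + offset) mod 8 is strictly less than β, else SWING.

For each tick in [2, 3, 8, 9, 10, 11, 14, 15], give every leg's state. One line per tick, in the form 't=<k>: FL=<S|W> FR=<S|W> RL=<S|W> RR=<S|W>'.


t=2: FL=W FR=W RL=S RR=S
t=3: FL=W FR=W RL=S RR=S
t=8: FL=S FR=S RL=S RR=S
t=9: FL=W FR=W RL=S RR=S
t=10: FL=W FR=W RL=S RR=S
t=11: FL=W FR=W RL=S RR=S
t=14: FL=S FR=S RL=W RR=W
t=15: FL=S FR=S RL=W RR=W

t=2: phase=(6,6,2,2) vs β=5 → FL=W FR=W RL=S RR=S
t=3: phase=(7,7,3,3) vs β=5 → FL=W FR=W RL=S RR=S
t=8: phase=(4,4,0,0) vs β=5 → FL=S FR=S RL=S RR=S
t=9: phase=(5,5,1,1) vs β=5 → FL=W FR=W RL=S RR=S
t=10: phase=(6,6,2,2) vs β=5 → FL=W FR=W RL=S RR=S
t=11: phase=(7,7,3,3) vs β=5 → FL=W FR=W RL=S RR=S
t=14: phase=(2,2,6,6) vs β=5 → FL=S FR=S RL=W RR=W
t=15: phase=(3,3,7,7) vs β=5 → FL=S FR=S RL=W RR=W


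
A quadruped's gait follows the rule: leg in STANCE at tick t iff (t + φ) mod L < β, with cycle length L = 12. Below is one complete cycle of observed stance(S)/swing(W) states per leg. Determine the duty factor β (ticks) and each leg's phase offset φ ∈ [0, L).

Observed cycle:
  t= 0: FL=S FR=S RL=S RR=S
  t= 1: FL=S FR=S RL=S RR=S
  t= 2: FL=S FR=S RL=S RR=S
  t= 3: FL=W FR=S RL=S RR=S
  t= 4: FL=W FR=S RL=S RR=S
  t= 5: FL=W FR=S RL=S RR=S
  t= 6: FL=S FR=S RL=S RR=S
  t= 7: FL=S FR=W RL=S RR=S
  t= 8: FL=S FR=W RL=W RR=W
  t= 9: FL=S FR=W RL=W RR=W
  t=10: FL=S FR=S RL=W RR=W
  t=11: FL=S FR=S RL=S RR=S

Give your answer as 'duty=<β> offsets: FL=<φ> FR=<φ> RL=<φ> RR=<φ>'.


duty=9 offsets: FL=6 FR=2 RL=1 RR=1

duty β = stance ticks per leg = 9
FL: stance ticks = 9; W→S at t=6 → φ=6
FR: stance ticks = 9; W→S at t=10 → φ=2
RL: stance ticks = 9; W→S at t=11 → φ=1
RR: stance ticks = 9; W→S at t=11 → φ=1


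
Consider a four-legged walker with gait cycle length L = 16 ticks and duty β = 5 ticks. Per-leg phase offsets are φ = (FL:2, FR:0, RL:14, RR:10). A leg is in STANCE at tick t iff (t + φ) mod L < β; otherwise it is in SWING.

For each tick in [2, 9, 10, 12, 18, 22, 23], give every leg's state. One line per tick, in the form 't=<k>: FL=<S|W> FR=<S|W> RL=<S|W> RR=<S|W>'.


t=2: phase=(4,2,0,12) vs β=5 → FL=S FR=S RL=S RR=W
t=9: phase=(11,9,7,3) vs β=5 → FL=W FR=W RL=W RR=S
t=10: phase=(12,10,8,4) vs β=5 → FL=W FR=W RL=W RR=S
t=12: phase=(14,12,10,6) vs β=5 → FL=W FR=W RL=W RR=W
t=18: phase=(4,2,0,12) vs β=5 → FL=S FR=S RL=S RR=W
t=22: phase=(8,6,4,0) vs β=5 → FL=W FR=W RL=S RR=S
t=23: phase=(9,7,5,1) vs β=5 → FL=W FR=W RL=W RR=S

t=2: FL=S FR=S RL=S RR=W
t=9: FL=W FR=W RL=W RR=S
t=10: FL=W FR=W RL=W RR=S
t=12: FL=W FR=W RL=W RR=W
t=18: FL=S FR=S RL=S RR=W
t=22: FL=W FR=W RL=S RR=S
t=23: FL=W FR=W RL=W RR=S


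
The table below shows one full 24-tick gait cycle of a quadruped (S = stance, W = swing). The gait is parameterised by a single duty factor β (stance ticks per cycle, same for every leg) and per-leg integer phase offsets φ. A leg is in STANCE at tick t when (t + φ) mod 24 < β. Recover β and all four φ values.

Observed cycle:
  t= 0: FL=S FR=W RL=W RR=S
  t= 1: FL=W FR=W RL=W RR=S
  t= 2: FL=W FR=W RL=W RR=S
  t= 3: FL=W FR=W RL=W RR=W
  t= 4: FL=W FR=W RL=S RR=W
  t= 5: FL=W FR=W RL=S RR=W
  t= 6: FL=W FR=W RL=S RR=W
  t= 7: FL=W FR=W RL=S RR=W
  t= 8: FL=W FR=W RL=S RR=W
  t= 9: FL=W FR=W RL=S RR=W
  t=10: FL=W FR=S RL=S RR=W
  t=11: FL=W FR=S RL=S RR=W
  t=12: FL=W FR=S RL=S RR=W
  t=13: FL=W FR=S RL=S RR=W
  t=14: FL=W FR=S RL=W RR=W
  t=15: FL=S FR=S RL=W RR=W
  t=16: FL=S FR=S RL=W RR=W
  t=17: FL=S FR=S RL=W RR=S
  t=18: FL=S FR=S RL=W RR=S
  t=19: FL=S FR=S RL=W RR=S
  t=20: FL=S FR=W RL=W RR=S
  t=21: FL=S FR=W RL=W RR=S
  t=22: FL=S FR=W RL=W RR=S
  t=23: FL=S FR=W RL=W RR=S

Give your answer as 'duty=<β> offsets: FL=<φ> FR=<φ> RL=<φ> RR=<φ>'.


duty=10 offsets: FL=9 FR=14 RL=20 RR=7

duty β = stance ticks per leg = 10
FL: stance ticks = 10; W→S at t=15 → φ=9
FR: stance ticks = 10; W→S at t=10 → φ=14
RL: stance ticks = 10; W→S at t=4 → φ=20
RR: stance ticks = 10; W→S at t=17 → φ=7


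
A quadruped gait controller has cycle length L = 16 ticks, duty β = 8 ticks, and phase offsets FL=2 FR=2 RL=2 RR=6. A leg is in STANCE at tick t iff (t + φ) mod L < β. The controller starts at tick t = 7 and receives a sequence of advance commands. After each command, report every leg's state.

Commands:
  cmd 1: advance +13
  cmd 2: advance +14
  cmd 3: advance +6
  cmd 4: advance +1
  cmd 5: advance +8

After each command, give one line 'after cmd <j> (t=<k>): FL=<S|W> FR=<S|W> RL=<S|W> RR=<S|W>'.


start t=7: FL=W FR=W RL=W RR=W
cmd 1: advance +13 → t=20, phase=(6,6,6,10) → FL=S FR=S RL=S RR=W
cmd 2: advance +14 → t=34, phase=(4,4,4,8) → FL=S FR=S RL=S RR=W
cmd 3: advance +6 → t=40, phase=(10,10,10,14) → FL=W FR=W RL=W RR=W
cmd 4: advance +1 → t=41, phase=(11,11,11,15) → FL=W FR=W RL=W RR=W
cmd 5: advance +8 → t=49, phase=(3,3,3,7) → FL=S FR=S RL=S RR=S

after cmd 1 (t=20): FL=S FR=S RL=S RR=W
after cmd 2 (t=34): FL=S FR=S RL=S RR=W
after cmd 3 (t=40): FL=W FR=W RL=W RR=W
after cmd 4 (t=41): FL=W FR=W RL=W RR=W
after cmd 5 (t=49): FL=S FR=S RL=S RR=S


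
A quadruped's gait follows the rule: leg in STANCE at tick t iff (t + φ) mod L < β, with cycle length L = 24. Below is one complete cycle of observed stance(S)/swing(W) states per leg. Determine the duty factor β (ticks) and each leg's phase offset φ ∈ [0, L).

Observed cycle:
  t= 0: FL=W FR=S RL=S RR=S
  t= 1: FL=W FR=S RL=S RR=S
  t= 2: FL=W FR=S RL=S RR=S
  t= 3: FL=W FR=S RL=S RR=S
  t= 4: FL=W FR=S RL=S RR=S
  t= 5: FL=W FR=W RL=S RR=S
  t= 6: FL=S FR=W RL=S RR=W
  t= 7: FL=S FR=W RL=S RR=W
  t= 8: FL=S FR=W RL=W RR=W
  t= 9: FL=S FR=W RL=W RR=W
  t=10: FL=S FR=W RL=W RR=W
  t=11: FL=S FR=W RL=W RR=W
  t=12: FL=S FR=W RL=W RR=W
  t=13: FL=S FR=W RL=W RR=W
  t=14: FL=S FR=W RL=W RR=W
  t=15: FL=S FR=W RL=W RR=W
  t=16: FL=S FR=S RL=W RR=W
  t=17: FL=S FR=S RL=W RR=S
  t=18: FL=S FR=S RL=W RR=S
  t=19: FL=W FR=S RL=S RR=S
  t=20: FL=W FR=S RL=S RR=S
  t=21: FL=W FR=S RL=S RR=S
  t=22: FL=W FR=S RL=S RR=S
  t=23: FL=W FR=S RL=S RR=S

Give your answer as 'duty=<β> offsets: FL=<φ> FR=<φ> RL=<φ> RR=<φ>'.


duty β = stance ticks per leg = 13
FL: stance ticks = 13; W→S at t=6 → φ=18
FR: stance ticks = 13; W→S at t=16 → φ=8
RL: stance ticks = 13; W→S at t=19 → φ=5
RR: stance ticks = 13; W→S at t=17 → φ=7

duty=13 offsets: FL=18 FR=8 RL=5 RR=7


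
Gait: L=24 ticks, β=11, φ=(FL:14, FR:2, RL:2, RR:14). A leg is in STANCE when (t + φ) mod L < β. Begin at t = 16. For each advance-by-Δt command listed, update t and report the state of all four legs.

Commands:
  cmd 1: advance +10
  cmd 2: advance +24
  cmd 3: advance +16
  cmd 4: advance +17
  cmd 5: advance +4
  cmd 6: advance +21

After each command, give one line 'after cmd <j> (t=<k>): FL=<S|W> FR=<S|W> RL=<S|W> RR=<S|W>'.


after cmd 1 (t=26): FL=W FR=S RL=S RR=W
after cmd 2 (t=50): FL=W FR=S RL=S RR=W
after cmd 3 (t=66): FL=S FR=W RL=W RR=S
after cmd 4 (t=83): FL=S FR=W RL=W RR=S
after cmd 5 (t=87): FL=S FR=W RL=W RR=S
after cmd 6 (t=108): FL=S FR=W RL=W RR=S

start t=16: FL=S FR=W RL=W RR=S
cmd 1: advance +10 → t=26, phase=(16,4,4,16) → FL=W FR=S RL=S RR=W
cmd 2: advance +24 → t=50, phase=(16,4,4,16) → FL=W FR=S RL=S RR=W
cmd 3: advance +16 → t=66, phase=(8,20,20,8) → FL=S FR=W RL=W RR=S
cmd 4: advance +17 → t=83, phase=(1,13,13,1) → FL=S FR=W RL=W RR=S
cmd 5: advance +4 → t=87, phase=(5,17,17,5) → FL=S FR=W RL=W RR=S
cmd 6: advance +21 → t=108, phase=(2,14,14,2) → FL=S FR=W RL=W RR=S


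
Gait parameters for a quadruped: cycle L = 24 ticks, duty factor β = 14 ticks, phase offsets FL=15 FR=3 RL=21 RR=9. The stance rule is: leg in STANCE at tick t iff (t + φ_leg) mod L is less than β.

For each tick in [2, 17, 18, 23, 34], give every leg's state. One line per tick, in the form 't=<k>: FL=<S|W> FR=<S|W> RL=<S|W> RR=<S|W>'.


t=2: phase=(17,5,23,11) vs β=14 → FL=W FR=S RL=W RR=S
t=17: phase=(8,20,14,2) vs β=14 → FL=S FR=W RL=W RR=S
t=18: phase=(9,21,15,3) vs β=14 → FL=S FR=W RL=W RR=S
t=23: phase=(14,2,20,8) vs β=14 → FL=W FR=S RL=W RR=S
t=34: phase=(1,13,7,19) vs β=14 → FL=S FR=S RL=S RR=W

t=2: FL=W FR=S RL=W RR=S
t=17: FL=S FR=W RL=W RR=S
t=18: FL=S FR=W RL=W RR=S
t=23: FL=W FR=S RL=W RR=S
t=34: FL=S FR=S RL=S RR=W


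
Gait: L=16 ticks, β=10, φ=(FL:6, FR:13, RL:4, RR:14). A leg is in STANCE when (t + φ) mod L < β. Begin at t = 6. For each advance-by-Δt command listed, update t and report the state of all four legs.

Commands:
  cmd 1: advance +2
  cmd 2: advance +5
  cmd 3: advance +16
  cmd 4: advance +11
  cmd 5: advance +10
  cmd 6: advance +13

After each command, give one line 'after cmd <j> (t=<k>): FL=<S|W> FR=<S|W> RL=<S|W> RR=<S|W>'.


after cmd 1 (t=8): FL=W FR=S RL=W RR=S
after cmd 2 (t=13): FL=S FR=W RL=S RR=W
after cmd 3 (t=29): FL=S FR=W RL=S RR=W
after cmd 4 (t=40): FL=W FR=S RL=W RR=S
after cmd 5 (t=50): FL=S FR=W RL=S RR=S
after cmd 6 (t=63): FL=S FR=W RL=S RR=W

start t=6: FL=W FR=S RL=W RR=S
cmd 1: advance +2 → t=8, phase=(14,5,12,6) → FL=W FR=S RL=W RR=S
cmd 2: advance +5 → t=13, phase=(3,10,1,11) → FL=S FR=W RL=S RR=W
cmd 3: advance +16 → t=29, phase=(3,10,1,11) → FL=S FR=W RL=S RR=W
cmd 4: advance +11 → t=40, phase=(14,5,12,6) → FL=W FR=S RL=W RR=S
cmd 5: advance +10 → t=50, phase=(8,15,6,0) → FL=S FR=W RL=S RR=S
cmd 6: advance +13 → t=63, phase=(5,12,3,13) → FL=S FR=W RL=S RR=W


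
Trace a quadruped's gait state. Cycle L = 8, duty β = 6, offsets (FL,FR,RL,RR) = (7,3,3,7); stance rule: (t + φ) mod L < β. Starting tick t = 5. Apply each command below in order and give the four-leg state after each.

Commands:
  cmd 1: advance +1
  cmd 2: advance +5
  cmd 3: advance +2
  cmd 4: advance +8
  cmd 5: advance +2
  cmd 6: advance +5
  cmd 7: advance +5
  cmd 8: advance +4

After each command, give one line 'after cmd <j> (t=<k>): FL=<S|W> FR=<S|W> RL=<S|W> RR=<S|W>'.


start t=5: FL=S FR=S RL=S RR=S
cmd 1: advance +1 → t=6, phase=(5,1,1,5) → FL=S FR=S RL=S RR=S
cmd 2: advance +5 → t=11, phase=(2,6,6,2) → FL=S FR=W RL=W RR=S
cmd 3: advance +2 → t=13, phase=(4,0,0,4) → FL=S FR=S RL=S RR=S
cmd 4: advance +8 → t=21, phase=(4,0,0,4) → FL=S FR=S RL=S RR=S
cmd 5: advance +2 → t=23, phase=(6,2,2,6) → FL=W FR=S RL=S RR=W
cmd 6: advance +5 → t=28, phase=(3,7,7,3) → FL=S FR=W RL=W RR=S
cmd 7: advance +5 → t=33, phase=(0,4,4,0) → FL=S FR=S RL=S RR=S
cmd 8: advance +4 → t=37, phase=(4,0,0,4) → FL=S FR=S RL=S RR=S

after cmd 1 (t=6): FL=S FR=S RL=S RR=S
after cmd 2 (t=11): FL=S FR=W RL=W RR=S
after cmd 3 (t=13): FL=S FR=S RL=S RR=S
after cmd 4 (t=21): FL=S FR=S RL=S RR=S
after cmd 5 (t=23): FL=W FR=S RL=S RR=W
after cmd 6 (t=28): FL=S FR=W RL=W RR=S
after cmd 7 (t=33): FL=S FR=S RL=S RR=S
after cmd 8 (t=37): FL=S FR=S RL=S RR=S


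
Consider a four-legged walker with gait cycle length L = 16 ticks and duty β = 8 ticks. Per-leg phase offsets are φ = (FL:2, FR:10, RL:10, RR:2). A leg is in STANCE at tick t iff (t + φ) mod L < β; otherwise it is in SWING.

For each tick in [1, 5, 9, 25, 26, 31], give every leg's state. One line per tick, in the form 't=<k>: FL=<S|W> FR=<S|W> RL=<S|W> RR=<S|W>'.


t=1: phase=(3,11,11,3) vs β=8 → FL=S FR=W RL=W RR=S
t=5: phase=(7,15,15,7) vs β=8 → FL=S FR=W RL=W RR=S
t=9: phase=(11,3,3,11) vs β=8 → FL=W FR=S RL=S RR=W
t=25: phase=(11,3,3,11) vs β=8 → FL=W FR=S RL=S RR=W
t=26: phase=(12,4,4,12) vs β=8 → FL=W FR=S RL=S RR=W
t=31: phase=(1,9,9,1) vs β=8 → FL=S FR=W RL=W RR=S

t=1: FL=S FR=W RL=W RR=S
t=5: FL=S FR=W RL=W RR=S
t=9: FL=W FR=S RL=S RR=W
t=25: FL=W FR=S RL=S RR=W
t=26: FL=W FR=S RL=S RR=W
t=31: FL=S FR=W RL=W RR=S


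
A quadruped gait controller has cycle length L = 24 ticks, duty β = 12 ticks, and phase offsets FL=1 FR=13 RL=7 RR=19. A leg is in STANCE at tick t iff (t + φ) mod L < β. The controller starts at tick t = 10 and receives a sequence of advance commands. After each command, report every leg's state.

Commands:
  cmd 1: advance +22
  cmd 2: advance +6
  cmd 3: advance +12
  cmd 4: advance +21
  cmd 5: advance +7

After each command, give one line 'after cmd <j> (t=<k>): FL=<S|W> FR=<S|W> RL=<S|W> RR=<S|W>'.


after cmd 1 (t=32): FL=S FR=W RL=W RR=S
after cmd 2 (t=38): FL=W FR=S RL=W RR=S
after cmd 3 (t=50): FL=S FR=W RL=S RR=W
after cmd 4 (t=71): FL=S FR=W RL=S RR=W
after cmd 5 (t=78): FL=S FR=W RL=W RR=S

start t=10: FL=S FR=W RL=W RR=S
cmd 1: advance +22 → t=32, phase=(9,21,15,3) → FL=S FR=W RL=W RR=S
cmd 2: advance +6 → t=38, phase=(15,3,21,9) → FL=W FR=S RL=W RR=S
cmd 3: advance +12 → t=50, phase=(3,15,9,21) → FL=S FR=W RL=S RR=W
cmd 4: advance +21 → t=71, phase=(0,12,6,18) → FL=S FR=W RL=S RR=W
cmd 5: advance +7 → t=78, phase=(7,19,13,1) → FL=S FR=W RL=W RR=S


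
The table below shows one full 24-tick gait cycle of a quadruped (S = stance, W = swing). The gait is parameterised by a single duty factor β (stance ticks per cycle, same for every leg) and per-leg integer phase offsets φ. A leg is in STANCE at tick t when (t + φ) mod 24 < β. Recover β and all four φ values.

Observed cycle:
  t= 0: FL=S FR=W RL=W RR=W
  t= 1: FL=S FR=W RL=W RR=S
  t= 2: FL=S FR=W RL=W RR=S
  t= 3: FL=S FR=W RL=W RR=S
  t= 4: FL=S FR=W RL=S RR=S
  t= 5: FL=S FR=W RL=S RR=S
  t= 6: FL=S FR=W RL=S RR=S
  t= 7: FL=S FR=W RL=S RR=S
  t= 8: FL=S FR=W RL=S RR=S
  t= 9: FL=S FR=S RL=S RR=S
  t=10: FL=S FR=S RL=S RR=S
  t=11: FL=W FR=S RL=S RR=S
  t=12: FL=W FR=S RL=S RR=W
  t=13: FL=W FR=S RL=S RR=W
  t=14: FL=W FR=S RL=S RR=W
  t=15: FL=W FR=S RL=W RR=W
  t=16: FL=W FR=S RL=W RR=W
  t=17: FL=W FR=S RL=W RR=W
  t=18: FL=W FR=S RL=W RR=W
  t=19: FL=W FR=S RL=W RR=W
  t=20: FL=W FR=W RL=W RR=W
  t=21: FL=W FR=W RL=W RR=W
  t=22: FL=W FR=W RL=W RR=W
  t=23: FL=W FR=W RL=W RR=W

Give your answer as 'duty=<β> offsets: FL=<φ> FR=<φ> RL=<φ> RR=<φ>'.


duty β = stance ticks per leg = 11
FL: stance ticks = 11; W→S at t=0 → φ=0
FR: stance ticks = 11; W→S at t=9 → φ=15
RL: stance ticks = 11; W→S at t=4 → φ=20
RR: stance ticks = 11; W→S at t=1 → φ=23

duty=11 offsets: FL=0 FR=15 RL=20 RR=23


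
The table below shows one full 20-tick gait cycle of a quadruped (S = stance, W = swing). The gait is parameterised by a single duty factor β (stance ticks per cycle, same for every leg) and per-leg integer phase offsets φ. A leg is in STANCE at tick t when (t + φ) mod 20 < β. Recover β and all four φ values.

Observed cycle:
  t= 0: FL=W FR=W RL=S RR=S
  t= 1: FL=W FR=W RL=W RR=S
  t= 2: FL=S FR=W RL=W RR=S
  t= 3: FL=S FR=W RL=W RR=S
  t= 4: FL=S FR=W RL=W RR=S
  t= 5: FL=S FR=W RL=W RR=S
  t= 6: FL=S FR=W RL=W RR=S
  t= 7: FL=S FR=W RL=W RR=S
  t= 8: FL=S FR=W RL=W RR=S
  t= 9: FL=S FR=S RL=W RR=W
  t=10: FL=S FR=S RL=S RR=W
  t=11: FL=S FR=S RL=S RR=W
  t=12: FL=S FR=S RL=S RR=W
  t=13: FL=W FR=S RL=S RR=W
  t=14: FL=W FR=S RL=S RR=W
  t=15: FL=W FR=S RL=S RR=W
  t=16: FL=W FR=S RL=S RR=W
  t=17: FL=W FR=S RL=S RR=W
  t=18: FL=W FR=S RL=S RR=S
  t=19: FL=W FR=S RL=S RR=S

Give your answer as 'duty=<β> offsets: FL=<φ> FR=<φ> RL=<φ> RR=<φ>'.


duty=11 offsets: FL=18 FR=11 RL=10 RR=2

duty β = stance ticks per leg = 11
FL: stance ticks = 11; W→S at t=2 → φ=18
FR: stance ticks = 11; W→S at t=9 → φ=11
RL: stance ticks = 11; W→S at t=10 → φ=10
RR: stance ticks = 11; W→S at t=18 → φ=2


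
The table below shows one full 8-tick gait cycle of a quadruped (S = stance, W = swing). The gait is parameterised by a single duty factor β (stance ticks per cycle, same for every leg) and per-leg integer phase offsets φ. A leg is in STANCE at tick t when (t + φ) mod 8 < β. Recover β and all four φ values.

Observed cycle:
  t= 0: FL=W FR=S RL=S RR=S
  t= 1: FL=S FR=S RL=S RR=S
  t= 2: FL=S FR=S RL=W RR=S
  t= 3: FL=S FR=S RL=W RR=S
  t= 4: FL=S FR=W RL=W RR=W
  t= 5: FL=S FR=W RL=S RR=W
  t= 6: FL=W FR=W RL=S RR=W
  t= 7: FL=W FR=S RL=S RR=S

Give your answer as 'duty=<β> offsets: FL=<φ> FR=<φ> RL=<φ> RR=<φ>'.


duty β = stance ticks per leg = 5
FL: stance ticks = 5; W→S at t=1 → φ=7
FR: stance ticks = 5; W→S at t=7 → φ=1
RL: stance ticks = 5; W→S at t=5 → φ=3
RR: stance ticks = 5; W→S at t=7 → φ=1

duty=5 offsets: FL=7 FR=1 RL=3 RR=1


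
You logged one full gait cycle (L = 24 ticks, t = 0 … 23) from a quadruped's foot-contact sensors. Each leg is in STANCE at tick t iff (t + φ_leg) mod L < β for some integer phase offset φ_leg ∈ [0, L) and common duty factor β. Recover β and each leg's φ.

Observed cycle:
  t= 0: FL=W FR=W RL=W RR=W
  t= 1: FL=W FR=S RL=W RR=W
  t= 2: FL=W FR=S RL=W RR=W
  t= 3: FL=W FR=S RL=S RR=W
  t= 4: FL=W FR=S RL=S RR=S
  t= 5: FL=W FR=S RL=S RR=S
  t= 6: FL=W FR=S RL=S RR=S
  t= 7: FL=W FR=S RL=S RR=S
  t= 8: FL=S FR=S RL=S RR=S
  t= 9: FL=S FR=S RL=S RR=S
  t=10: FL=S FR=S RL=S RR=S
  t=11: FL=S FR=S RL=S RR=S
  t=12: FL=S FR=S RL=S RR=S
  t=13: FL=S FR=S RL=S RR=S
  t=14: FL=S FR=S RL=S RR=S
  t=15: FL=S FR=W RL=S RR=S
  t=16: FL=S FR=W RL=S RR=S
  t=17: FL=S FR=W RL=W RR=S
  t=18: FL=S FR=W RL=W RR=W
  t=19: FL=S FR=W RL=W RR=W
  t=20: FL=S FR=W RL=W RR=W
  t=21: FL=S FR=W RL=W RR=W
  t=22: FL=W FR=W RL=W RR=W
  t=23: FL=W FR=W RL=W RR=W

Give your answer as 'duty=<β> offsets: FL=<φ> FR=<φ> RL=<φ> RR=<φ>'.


duty β = stance ticks per leg = 14
FL: stance ticks = 14; W→S at t=8 → φ=16
FR: stance ticks = 14; W→S at t=1 → φ=23
RL: stance ticks = 14; W→S at t=3 → φ=21
RR: stance ticks = 14; W→S at t=4 → φ=20

duty=14 offsets: FL=16 FR=23 RL=21 RR=20


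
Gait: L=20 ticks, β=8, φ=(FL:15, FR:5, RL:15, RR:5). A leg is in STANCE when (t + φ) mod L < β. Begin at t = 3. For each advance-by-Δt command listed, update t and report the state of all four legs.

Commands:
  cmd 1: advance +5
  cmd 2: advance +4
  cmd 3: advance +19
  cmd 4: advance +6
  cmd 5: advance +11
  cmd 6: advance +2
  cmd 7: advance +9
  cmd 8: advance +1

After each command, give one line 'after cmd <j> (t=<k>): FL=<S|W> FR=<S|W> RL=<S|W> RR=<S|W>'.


after cmd 1 (t=8): FL=S FR=W RL=S RR=W
after cmd 2 (t=12): FL=S FR=W RL=S RR=W
after cmd 3 (t=31): FL=S FR=W RL=S RR=W
after cmd 4 (t=37): FL=W FR=S RL=W RR=S
after cmd 5 (t=48): FL=S FR=W RL=S RR=W
after cmd 6 (t=50): FL=S FR=W RL=S RR=W
after cmd 7 (t=59): FL=W FR=S RL=W RR=S
after cmd 8 (t=60): FL=W FR=S RL=W RR=S

start t=3: FL=W FR=W RL=W RR=W
cmd 1: advance +5 → t=8, phase=(3,13,3,13) → FL=S FR=W RL=S RR=W
cmd 2: advance +4 → t=12, phase=(7,17,7,17) → FL=S FR=W RL=S RR=W
cmd 3: advance +19 → t=31, phase=(6,16,6,16) → FL=S FR=W RL=S RR=W
cmd 4: advance +6 → t=37, phase=(12,2,12,2) → FL=W FR=S RL=W RR=S
cmd 5: advance +11 → t=48, phase=(3,13,3,13) → FL=S FR=W RL=S RR=W
cmd 6: advance +2 → t=50, phase=(5,15,5,15) → FL=S FR=W RL=S RR=W
cmd 7: advance +9 → t=59, phase=(14,4,14,4) → FL=W FR=S RL=W RR=S
cmd 8: advance +1 → t=60, phase=(15,5,15,5) → FL=W FR=S RL=W RR=S


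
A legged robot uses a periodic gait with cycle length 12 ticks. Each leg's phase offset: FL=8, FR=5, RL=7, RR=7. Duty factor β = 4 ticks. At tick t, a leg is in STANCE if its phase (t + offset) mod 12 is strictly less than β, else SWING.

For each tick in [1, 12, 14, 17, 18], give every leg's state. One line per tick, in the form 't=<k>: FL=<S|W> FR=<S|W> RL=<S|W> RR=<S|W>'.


t=1: phase=(9,6,8,8) vs β=4 → FL=W FR=W RL=W RR=W
t=12: phase=(8,5,7,7) vs β=4 → FL=W FR=W RL=W RR=W
t=14: phase=(10,7,9,9) vs β=4 → FL=W FR=W RL=W RR=W
t=17: phase=(1,10,0,0) vs β=4 → FL=S FR=W RL=S RR=S
t=18: phase=(2,11,1,1) vs β=4 → FL=S FR=W RL=S RR=S

t=1: FL=W FR=W RL=W RR=W
t=12: FL=W FR=W RL=W RR=W
t=14: FL=W FR=W RL=W RR=W
t=17: FL=S FR=W RL=S RR=S
t=18: FL=S FR=W RL=S RR=S


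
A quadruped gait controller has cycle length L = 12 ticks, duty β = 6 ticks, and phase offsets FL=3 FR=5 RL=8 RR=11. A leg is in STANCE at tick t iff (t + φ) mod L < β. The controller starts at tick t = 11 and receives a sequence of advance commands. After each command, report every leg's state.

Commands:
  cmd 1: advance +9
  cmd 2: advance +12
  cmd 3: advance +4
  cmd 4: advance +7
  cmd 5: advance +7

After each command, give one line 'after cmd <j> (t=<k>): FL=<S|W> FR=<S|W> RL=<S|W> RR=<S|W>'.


start t=11: FL=S FR=S RL=W RR=W
cmd 1: advance +9 → t=20, phase=(11,1,4,7) → FL=W FR=S RL=S RR=W
cmd 2: advance +12 → t=32, phase=(11,1,4,7) → FL=W FR=S RL=S RR=W
cmd 3: advance +4 → t=36, phase=(3,5,8,11) → FL=S FR=S RL=W RR=W
cmd 4: advance +7 → t=43, phase=(10,0,3,6) → FL=W FR=S RL=S RR=W
cmd 5: advance +7 → t=50, phase=(5,7,10,1) → FL=S FR=W RL=W RR=S

after cmd 1 (t=20): FL=W FR=S RL=S RR=W
after cmd 2 (t=32): FL=W FR=S RL=S RR=W
after cmd 3 (t=36): FL=S FR=S RL=W RR=W
after cmd 4 (t=43): FL=W FR=S RL=S RR=W
after cmd 5 (t=50): FL=S FR=W RL=W RR=S


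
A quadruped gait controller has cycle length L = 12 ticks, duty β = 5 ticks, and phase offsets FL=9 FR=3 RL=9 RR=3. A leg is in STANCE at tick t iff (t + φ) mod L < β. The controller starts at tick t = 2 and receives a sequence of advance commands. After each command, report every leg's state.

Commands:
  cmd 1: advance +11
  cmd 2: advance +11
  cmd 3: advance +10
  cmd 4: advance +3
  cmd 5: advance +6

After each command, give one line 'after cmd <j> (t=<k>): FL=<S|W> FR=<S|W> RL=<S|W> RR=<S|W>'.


start t=2: FL=W FR=W RL=W RR=W
cmd 1: advance +11 → t=13, phase=(10,4,10,4) → FL=W FR=S RL=W RR=S
cmd 2: advance +11 → t=24, phase=(9,3,9,3) → FL=W FR=S RL=W RR=S
cmd 3: advance +10 → t=34, phase=(7,1,7,1) → FL=W FR=S RL=W RR=S
cmd 4: advance +3 → t=37, phase=(10,4,10,4) → FL=W FR=S RL=W RR=S
cmd 5: advance +6 → t=43, phase=(4,10,4,10) → FL=S FR=W RL=S RR=W

after cmd 1 (t=13): FL=W FR=S RL=W RR=S
after cmd 2 (t=24): FL=W FR=S RL=W RR=S
after cmd 3 (t=34): FL=W FR=S RL=W RR=S
after cmd 4 (t=37): FL=W FR=S RL=W RR=S
after cmd 5 (t=43): FL=S FR=W RL=S RR=W


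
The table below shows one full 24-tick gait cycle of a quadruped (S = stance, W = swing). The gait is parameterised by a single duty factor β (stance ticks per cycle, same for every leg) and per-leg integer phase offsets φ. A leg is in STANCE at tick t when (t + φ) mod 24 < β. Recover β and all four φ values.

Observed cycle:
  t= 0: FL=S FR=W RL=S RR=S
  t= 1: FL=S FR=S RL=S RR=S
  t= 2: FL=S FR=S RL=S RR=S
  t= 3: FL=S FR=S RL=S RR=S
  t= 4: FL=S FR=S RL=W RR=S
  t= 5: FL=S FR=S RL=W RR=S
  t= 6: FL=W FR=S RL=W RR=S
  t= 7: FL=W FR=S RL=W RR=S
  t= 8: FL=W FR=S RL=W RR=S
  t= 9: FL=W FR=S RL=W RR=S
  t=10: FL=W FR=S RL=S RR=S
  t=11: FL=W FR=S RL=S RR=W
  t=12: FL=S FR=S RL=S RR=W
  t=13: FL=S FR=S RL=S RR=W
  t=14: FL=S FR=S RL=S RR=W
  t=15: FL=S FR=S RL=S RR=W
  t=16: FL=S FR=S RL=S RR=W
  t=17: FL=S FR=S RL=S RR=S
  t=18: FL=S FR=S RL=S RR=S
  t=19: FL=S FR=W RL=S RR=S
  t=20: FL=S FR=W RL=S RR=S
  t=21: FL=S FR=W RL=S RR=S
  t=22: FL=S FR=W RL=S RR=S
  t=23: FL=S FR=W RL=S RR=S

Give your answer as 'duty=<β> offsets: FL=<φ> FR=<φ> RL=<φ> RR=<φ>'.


duty=18 offsets: FL=12 FR=23 RL=14 RR=7

duty β = stance ticks per leg = 18
FL: stance ticks = 18; W→S at t=12 → φ=12
FR: stance ticks = 18; W→S at t=1 → φ=23
RL: stance ticks = 18; W→S at t=10 → φ=14
RR: stance ticks = 18; W→S at t=17 → φ=7


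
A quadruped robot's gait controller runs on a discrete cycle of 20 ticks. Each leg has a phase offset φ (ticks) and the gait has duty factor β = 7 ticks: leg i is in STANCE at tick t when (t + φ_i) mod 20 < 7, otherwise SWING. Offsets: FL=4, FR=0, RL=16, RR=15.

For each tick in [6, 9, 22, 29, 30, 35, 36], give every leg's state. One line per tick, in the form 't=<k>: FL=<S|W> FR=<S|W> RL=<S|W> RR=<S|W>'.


t=6: phase=(10,6,2,1) vs β=7 → FL=W FR=S RL=S RR=S
t=9: phase=(13,9,5,4) vs β=7 → FL=W FR=W RL=S RR=S
t=22: phase=(6,2,18,17) vs β=7 → FL=S FR=S RL=W RR=W
t=29: phase=(13,9,5,4) vs β=7 → FL=W FR=W RL=S RR=S
t=30: phase=(14,10,6,5) vs β=7 → FL=W FR=W RL=S RR=S
t=35: phase=(19,15,11,10) vs β=7 → FL=W FR=W RL=W RR=W
t=36: phase=(0,16,12,11) vs β=7 → FL=S FR=W RL=W RR=W

t=6: FL=W FR=S RL=S RR=S
t=9: FL=W FR=W RL=S RR=S
t=22: FL=S FR=S RL=W RR=W
t=29: FL=W FR=W RL=S RR=S
t=30: FL=W FR=W RL=S RR=S
t=35: FL=W FR=W RL=W RR=W
t=36: FL=S FR=W RL=W RR=W


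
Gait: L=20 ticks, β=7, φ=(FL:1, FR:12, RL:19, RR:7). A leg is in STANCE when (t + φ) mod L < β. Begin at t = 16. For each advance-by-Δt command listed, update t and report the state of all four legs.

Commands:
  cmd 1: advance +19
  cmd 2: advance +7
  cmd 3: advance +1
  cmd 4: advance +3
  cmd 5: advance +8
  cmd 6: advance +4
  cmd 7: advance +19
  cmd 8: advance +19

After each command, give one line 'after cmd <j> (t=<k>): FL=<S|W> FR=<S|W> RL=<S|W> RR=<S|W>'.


start t=16: FL=W FR=W RL=W RR=S
cmd 1: advance +19 → t=35, phase=(16,7,14,2) → FL=W FR=W RL=W RR=S
cmd 2: advance +7 → t=42, phase=(3,14,1,9) → FL=S FR=W RL=S RR=W
cmd 3: advance +1 → t=43, phase=(4,15,2,10) → FL=S FR=W RL=S RR=W
cmd 4: advance +3 → t=46, phase=(7,18,5,13) → FL=W FR=W RL=S RR=W
cmd 5: advance +8 → t=54, phase=(15,6,13,1) → FL=W FR=S RL=W RR=S
cmd 6: advance +4 → t=58, phase=(19,10,17,5) → FL=W FR=W RL=W RR=S
cmd 7: advance +19 → t=77, phase=(18,9,16,4) → FL=W FR=W RL=W RR=S
cmd 8: advance +19 → t=96, phase=(17,8,15,3) → FL=W FR=W RL=W RR=S

after cmd 1 (t=35): FL=W FR=W RL=W RR=S
after cmd 2 (t=42): FL=S FR=W RL=S RR=W
after cmd 3 (t=43): FL=S FR=W RL=S RR=W
after cmd 4 (t=46): FL=W FR=W RL=S RR=W
after cmd 5 (t=54): FL=W FR=S RL=W RR=S
after cmd 6 (t=58): FL=W FR=W RL=W RR=S
after cmd 7 (t=77): FL=W FR=W RL=W RR=S
after cmd 8 (t=96): FL=W FR=W RL=W RR=S


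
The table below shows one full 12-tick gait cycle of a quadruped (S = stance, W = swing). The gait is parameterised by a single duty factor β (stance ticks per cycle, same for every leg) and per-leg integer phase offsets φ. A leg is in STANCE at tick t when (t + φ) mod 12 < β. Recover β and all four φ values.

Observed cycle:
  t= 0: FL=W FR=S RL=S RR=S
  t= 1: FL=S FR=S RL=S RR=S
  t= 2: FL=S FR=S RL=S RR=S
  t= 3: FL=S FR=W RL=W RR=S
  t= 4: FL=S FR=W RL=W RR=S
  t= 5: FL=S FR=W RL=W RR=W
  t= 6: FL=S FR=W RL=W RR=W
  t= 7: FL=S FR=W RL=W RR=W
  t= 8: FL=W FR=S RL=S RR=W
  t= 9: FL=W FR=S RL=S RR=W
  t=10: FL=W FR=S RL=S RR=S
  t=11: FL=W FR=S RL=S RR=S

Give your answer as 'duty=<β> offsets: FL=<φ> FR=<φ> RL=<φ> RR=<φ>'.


duty=7 offsets: FL=11 FR=4 RL=4 RR=2

duty β = stance ticks per leg = 7
FL: stance ticks = 7; W→S at t=1 → φ=11
FR: stance ticks = 7; W→S at t=8 → φ=4
RL: stance ticks = 7; W→S at t=8 → φ=4
RR: stance ticks = 7; W→S at t=10 → φ=2


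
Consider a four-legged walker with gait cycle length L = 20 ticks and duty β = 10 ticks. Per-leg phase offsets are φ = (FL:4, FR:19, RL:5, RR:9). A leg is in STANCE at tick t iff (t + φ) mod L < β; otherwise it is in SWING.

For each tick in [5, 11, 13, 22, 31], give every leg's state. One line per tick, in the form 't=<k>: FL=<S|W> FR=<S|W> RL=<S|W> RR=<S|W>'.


t=5: phase=(9,4,10,14) vs β=10 → FL=S FR=S RL=W RR=W
t=11: phase=(15,10,16,0) vs β=10 → FL=W FR=W RL=W RR=S
t=13: phase=(17,12,18,2) vs β=10 → FL=W FR=W RL=W RR=S
t=22: phase=(6,1,7,11) vs β=10 → FL=S FR=S RL=S RR=W
t=31: phase=(15,10,16,0) vs β=10 → FL=W FR=W RL=W RR=S

t=5: FL=S FR=S RL=W RR=W
t=11: FL=W FR=W RL=W RR=S
t=13: FL=W FR=W RL=W RR=S
t=22: FL=S FR=S RL=S RR=W
t=31: FL=W FR=W RL=W RR=S


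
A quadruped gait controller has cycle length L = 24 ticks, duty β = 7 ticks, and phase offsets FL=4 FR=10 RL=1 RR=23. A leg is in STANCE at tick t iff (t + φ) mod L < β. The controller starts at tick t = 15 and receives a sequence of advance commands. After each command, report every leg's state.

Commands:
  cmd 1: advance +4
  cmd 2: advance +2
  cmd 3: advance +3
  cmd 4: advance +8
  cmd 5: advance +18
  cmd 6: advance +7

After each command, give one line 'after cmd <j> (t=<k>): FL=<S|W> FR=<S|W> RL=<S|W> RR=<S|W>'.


start t=15: FL=W FR=S RL=W RR=W
cmd 1: advance +4 → t=19, phase=(23,5,20,18) → FL=W FR=S RL=W RR=W
cmd 2: advance +2 → t=21, phase=(1,7,22,20) → FL=S FR=W RL=W RR=W
cmd 3: advance +3 → t=24, phase=(4,10,1,23) → FL=S FR=W RL=S RR=W
cmd 4: advance +8 → t=32, phase=(12,18,9,7) → FL=W FR=W RL=W RR=W
cmd 5: advance +18 → t=50, phase=(6,12,3,1) → FL=S FR=W RL=S RR=S
cmd 6: advance +7 → t=57, phase=(13,19,10,8) → FL=W FR=W RL=W RR=W

after cmd 1 (t=19): FL=W FR=S RL=W RR=W
after cmd 2 (t=21): FL=S FR=W RL=W RR=W
after cmd 3 (t=24): FL=S FR=W RL=S RR=W
after cmd 4 (t=32): FL=W FR=W RL=W RR=W
after cmd 5 (t=50): FL=S FR=W RL=S RR=S
after cmd 6 (t=57): FL=W FR=W RL=W RR=W


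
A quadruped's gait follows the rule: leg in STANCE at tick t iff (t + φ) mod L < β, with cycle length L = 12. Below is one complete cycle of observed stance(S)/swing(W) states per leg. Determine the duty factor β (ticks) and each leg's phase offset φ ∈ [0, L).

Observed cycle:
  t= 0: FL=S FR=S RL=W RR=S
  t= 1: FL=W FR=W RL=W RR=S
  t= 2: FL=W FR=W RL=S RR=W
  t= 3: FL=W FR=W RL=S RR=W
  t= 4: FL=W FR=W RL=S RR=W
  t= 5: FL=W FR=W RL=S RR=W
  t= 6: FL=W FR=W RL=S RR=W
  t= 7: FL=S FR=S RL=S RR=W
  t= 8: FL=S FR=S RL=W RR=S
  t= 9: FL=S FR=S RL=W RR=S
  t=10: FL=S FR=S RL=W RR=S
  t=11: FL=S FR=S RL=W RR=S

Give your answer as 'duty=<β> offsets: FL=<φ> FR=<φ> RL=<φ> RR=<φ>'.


duty β = stance ticks per leg = 6
FL: stance ticks = 6; W→S at t=7 → φ=5
FR: stance ticks = 6; W→S at t=7 → φ=5
RL: stance ticks = 6; W→S at t=2 → φ=10
RR: stance ticks = 6; W→S at t=8 → φ=4

duty=6 offsets: FL=5 FR=5 RL=10 RR=4


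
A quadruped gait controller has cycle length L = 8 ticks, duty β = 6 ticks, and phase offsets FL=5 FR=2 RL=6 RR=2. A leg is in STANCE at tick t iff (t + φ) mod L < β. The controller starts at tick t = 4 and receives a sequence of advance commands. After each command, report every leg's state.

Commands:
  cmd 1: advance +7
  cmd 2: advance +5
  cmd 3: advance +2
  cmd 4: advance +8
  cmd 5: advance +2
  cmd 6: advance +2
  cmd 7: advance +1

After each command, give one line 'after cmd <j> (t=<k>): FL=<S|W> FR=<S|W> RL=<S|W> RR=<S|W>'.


after cmd 1 (t=11): FL=S FR=S RL=S RR=S
after cmd 2 (t=16): FL=S FR=S RL=W RR=S
after cmd 3 (t=18): FL=W FR=S RL=S RR=S
after cmd 4 (t=26): FL=W FR=S RL=S RR=S
after cmd 5 (t=28): FL=S FR=W RL=S RR=W
after cmd 6 (t=30): FL=S FR=S RL=S RR=S
after cmd 7 (t=31): FL=S FR=S RL=S RR=S

start t=4: FL=S FR=W RL=S RR=W
cmd 1: advance +7 → t=11, phase=(0,5,1,5) → FL=S FR=S RL=S RR=S
cmd 2: advance +5 → t=16, phase=(5,2,6,2) → FL=S FR=S RL=W RR=S
cmd 3: advance +2 → t=18, phase=(7,4,0,4) → FL=W FR=S RL=S RR=S
cmd 4: advance +8 → t=26, phase=(7,4,0,4) → FL=W FR=S RL=S RR=S
cmd 5: advance +2 → t=28, phase=(1,6,2,6) → FL=S FR=W RL=S RR=W
cmd 6: advance +2 → t=30, phase=(3,0,4,0) → FL=S FR=S RL=S RR=S
cmd 7: advance +1 → t=31, phase=(4,1,5,1) → FL=S FR=S RL=S RR=S


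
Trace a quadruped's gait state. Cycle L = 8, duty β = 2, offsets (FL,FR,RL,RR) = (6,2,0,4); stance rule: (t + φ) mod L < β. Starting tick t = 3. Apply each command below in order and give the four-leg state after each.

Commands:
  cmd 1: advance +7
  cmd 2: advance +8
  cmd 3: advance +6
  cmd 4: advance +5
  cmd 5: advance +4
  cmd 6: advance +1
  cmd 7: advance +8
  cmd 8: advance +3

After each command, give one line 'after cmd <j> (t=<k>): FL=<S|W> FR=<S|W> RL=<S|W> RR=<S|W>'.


after cmd 1 (t=10): FL=S FR=W RL=W RR=W
after cmd 2 (t=18): FL=S FR=W RL=W RR=W
after cmd 3 (t=24): FL=W FR=W RL=S RR=W
after cmd 4 (t=29): FL=W FR=W RL=W RR=S
after cmd 5 (t=33): FL=W FR=W RL=S RR=W
after cmd 6 (t=34): FL=S FR=W RL=W RR=W
after cmd 7 (t=42): FL=S FR=W RL=W RR=W
after cmd 8 (t=45): FL=W FR=W RL=W RR=S

start t=3: FL=S FR=W RL=W RR=W
cmd 1: advance +7 → t=10, phase=(0,4,2,6) → FL=S FR=W RL=W RR=W
cmd 2: advance +8 → t=18, phase=(0,4,2,6) → FL=S FR=W RL=W RR=W
cmd 3: advance +6 → t=24, phase=(6,2,0,4) → FL=W FR=W RL=S RR=W
cmd 4: advance +5 → t=29, phase=(3,7,5,1) → FL=W FR=W RL=W RR=S
cmd 5: advance +4 → t=33, phase=(7,3,1,5) → FL=W FR=W RL=S RR=W
cmd 6: advance +1 → t=34, phase=(0,4,2,6) → FL=S FR=W RL=W RR=W
cmd 7: advance +8 → t=42, phase=(0,4,2,6) → FL=S FR=W RL=W RR=W
cmd 8: advance +3 → t=45, phase=(3,7,5,1) → FL=W FR=W RL=W RR=S


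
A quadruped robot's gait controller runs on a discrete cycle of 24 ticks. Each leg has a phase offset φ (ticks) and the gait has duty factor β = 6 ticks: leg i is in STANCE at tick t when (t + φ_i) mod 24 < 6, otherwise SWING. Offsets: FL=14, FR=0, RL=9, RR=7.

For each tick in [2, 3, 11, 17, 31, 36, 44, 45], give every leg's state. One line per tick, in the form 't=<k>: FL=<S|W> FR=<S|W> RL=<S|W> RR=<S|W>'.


t=2: FL=W FR=S RL=W RR=W
t=3: FL=W FR=S RL=W RR=W
t=11: FL=S FR=W RL=W RR=W
t=17: FL=W FR=W RL=S RR=S
t=31: FL=W FR=W RL=W RR=W
t=36: FL=S FR=W RL=W RR=W
t=44: FL=W FR=W RL=S RR=S
t=45: FL=W FR=W RL=W RR=S

t=2: phase=(16,2,11,9) vs β=6 → FL=W FR=S RL=W RR=W
t=3: phase=(17,3,12,10) vs β=6 → FL=W FR=S RL=W RR=W
t=11: phase=(1,11,20,18) vs β=6 → FL=S FR=W RL=W RR=W
t=17: phase=(7,17,2,0) vs β=6 → FL=W FR=W RL=S RR=S
t=31: phase=(21,7,16,14) vs β=6 → FL=W FR=W RL=W RR=W
t=36: phase=(2,12,21,19) vs β=6 → FL=S FR=W RL=W RR=W
t=44: phase=(10,20,5,3) vs β=6 → FL=W FR=W RL=S RR=S
t=45: phase=(11,21,6,4) vs β=6 → FL=W FR=W RL=W RR=S


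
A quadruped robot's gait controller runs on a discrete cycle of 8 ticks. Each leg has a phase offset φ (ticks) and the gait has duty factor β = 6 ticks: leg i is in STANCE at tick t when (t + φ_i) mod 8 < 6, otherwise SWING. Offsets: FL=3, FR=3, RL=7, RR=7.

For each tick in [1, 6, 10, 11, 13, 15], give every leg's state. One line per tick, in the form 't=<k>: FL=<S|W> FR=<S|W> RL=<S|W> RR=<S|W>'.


t=1: phase=(4,4,0,0) vs β=6 → FL=S FR=S RL=S RR=S
t=6: phase=(1,1,5,5) vs β=6 → FL=S FR=S RL=S RR=S
t=10: phase=(5,5,1,1) vs β=6 → FL=S FR=S RL=S RR=S
t=11: phase=(6,6,2,2) vs β=6 → FL=W FR=W RL=S RR=S
t=13: phase=(0,0,4,4) vs β=6 → FL=S FR=S RL=S RR=S
t=15: phase=(2,2,6,6) vs β=6 → FL=S FR=S RL=W RR=W

t=1: FL=S FR=S RL=S RR=S
t=6: FL=S FR=S RL=S RR=S
t=10: FL=S FR=S RL=S RR=S
t=11: FL=W FR=W RL=S RR=S
t=13: FL=S FR=S RL=S RR=S
t=15: FL=S FR=S RL=W RR=W
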